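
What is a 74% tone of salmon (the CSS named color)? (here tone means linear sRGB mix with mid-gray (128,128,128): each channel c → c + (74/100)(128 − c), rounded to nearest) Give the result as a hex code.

CSS salmon is rgb(250, 128, 114).
Lerp each channel 74% toward 128:
  R: 250 − 90.28 = 159.72 → 160
  G: 128 + 0.74×(128−128) = 128 + 0 = 128 → 128
  B: 114 + 0.74×(128−114) = 114 + 10.36 = 124.36 → 124
rgb(160, 128, 124) = #A0807C.

#A0807C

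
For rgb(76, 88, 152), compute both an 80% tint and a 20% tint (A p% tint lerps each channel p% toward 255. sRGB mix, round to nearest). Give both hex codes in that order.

#DBDEEA, #7079AD

80% tint:
  R: 76 + 0.8×(255−76) = 76 + 143.2 = 219.2 → 219
  G: 88 + 0.8×(255−88) = 88 + 133.6 = 221.6 → 222
  B: 152 + 0.8×(255−152) = 152 + 82.4 = 234.4 → 234
  → #DBDEEA
20% tint:
  R: 76 + 0.2×(255−76) = 76 + 35.8 = 111.8 → 112
  G: 88 + 0.2×(255−88) = 88 + 33.4 = 121.4 → 121
  B: 152 + 0.2×(255−152) = 152 + 20.6 = 172.6 → 173
  → #7079AD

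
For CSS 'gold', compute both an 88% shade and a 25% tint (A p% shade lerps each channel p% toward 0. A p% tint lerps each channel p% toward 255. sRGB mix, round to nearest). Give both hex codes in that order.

#1F1A00, #FFE140

CSS gold is rgb(255, 215, 0).
88% shade:
  R: 255 + 0.88×(0−255) = 255 − 224.4 = 30.6 → 31
  G: 215 + 0.88×(0−215) = 215 − 189.2 = 25.8 → 26
  B: 0 + 0.88×(0−0) = 0 + 0 = 0 → 0
  → #1F1A00
25% tint:
  R: 255 + 0.25×(255−255) = 255 + 0 = 255 → 255
  G: 215 + 0.25×(255−215) = 215 + 10 = 225 → 225
  B: 0 + 0.25×(255−0) = 0 + 63.75 = 63.75 → 64
  → #FFE140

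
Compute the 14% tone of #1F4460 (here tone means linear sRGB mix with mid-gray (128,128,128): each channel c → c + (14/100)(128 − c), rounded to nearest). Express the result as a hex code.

#2D4C64

#1F4460 is rgb(31, 68, 96).
Lerp each channel 14% toward 128:
  R: 31 + 13.58 = 44.58 → 45
  G: 68 + 0.14×(128−68) = 68 + 8.4 = 76.4 → 76
  B: 96 + 4.48 = 100.48 → 100
rgb(45, 76, 100) = #2D4C64.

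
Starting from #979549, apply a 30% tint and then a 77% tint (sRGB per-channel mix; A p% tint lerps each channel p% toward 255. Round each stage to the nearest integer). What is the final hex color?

#979549 is rgb(151, 149, 73).
Per channel, c → c + 0.3(255 − c):
  R: 151 + 0.3×(255−151) = 151 + 31.2 = 182.2 → 182
  G: 149 + 31.8 = 180.8 → 181
  B: 73 + 0.3×(255−73) = 73 + 54.6 = 127.6 → 128
After the tint: rgb(182, 181, 128) = #B6B580.
Lerp each channel 77% toward 255:
  R: 182 + 0.77×(255−182) = 182 + 56.21 = 238.21 → 238
  G: 181 + 56.98 = 237.98 → 238
  B: 128 + 0.77×(255−128) = 128 + 97.79 = 225.79 → 226
rgb(238, 238, 226) = #EEEEE2.

#EEEEE2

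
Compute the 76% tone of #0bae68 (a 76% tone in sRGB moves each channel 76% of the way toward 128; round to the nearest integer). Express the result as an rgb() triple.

rgb(100, 139, 122)

#0bae68 is rgb(11, 174, 104).
Lerp each channel 76% toward 128:
  R: 11 + 0.76×(128−11) = 11 + 88.92 = 99.92 → 100
  G: 174 + 0.76×(128−174) = 174 − 34.96 = 139.04 → 139
  B: 104 + 18.24 = 122.24 → 122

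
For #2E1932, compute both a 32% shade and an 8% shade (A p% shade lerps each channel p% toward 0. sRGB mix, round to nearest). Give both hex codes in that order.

#2E1932 is rgb(46, 25, 50).
32% shade:
  R: 46 − 14.72 = 31.28 → 31
  G: 25 + 0.32×(0−25) = 25 − 8 = 17 → 17
  B: 50 + 0.32×(0−50) = 50 − 16 = 34 → 34
  → #1F1122
8% shade:
  R: 46 − 3.68 = 42.32 → 42
  G: 25 + 0.08×(0−25) = 25 − 2 = 23 → 23
  B: 50 − 4 = 46 → 46
  → #2A172E

#1F1122, #2A172E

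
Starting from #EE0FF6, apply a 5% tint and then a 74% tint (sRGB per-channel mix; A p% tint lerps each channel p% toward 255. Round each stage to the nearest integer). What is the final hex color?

#EE0FF6 is rgb(238, 15, 246).
A 5% tint moves each channel 5% toward 255:
  R: 238 + 0.85 = 238.85 → 239
  G: 15 + 12 = 27 → 27
  B: 246 + 0.05×(255−246) = 246 + 0.45 = 246.45 → 246
After the tint: rgb(239, 27, 246) = #EF1BF6.
A 74% tint moves each channel 74% toward 255:
  R: 239 + 0.74×(255−239) = 239 + 11.84 = 250.84 → 251
  G: 27 + 0.74×(255−27) = 27 + 168.72 = 195.72 → 196
  B: 246 + 6.66 = 252.66 → 253
rgb(251, 196, 253) = #FBC4FD.

#FBC4FD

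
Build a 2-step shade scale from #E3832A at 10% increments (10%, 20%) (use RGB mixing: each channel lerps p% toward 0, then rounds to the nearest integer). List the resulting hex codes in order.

#E3832A is rgb(227, 131, 42).
10%: (227 − 22.7 = 204.3→204, 131 − 13.1 = 117.9→118, 42 − 4.2 = 37.8→38) → #CC7626
20%: (227 − 45.4 = 181.6→182, 131 − 26.2 = 104.8→105, 42 − 8.4 = 33.6→34) → #B66922

#CC7626, #B66922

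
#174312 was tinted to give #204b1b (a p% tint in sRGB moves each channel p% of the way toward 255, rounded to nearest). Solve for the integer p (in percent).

#174312 is rgb(23, 67, 18); #204b1b is rgb(32, 75, 27).
On the B channel (widest range): 27 ≈ 18 + (p/100)(255 − 18), so p ≈ 100×(27 − 18)/(255 − 18) = 900/237 = 3.80.
p = 4 reproduces all three channels after rounding.

4%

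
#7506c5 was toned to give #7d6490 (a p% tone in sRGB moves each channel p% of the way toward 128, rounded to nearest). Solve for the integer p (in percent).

77%

#7506c5 is rgb(117, 6, 197); #7d6490 is rgb(125, 100, 144).
On the G channel (widest range): 100 ≈ 6 + (p/100)(128 − 6), so p ≈ 100×(100 − 6)/(128 − 6) = 9400/122 = 77.05.
p = 77 reproduces all three channels after rounding.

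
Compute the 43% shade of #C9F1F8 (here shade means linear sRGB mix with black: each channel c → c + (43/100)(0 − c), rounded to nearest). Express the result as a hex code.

#73898D

#C9F1F8 is rgb(201, 241, 248).
Per channel, c → c + 0.43(0 − c):
  R: 201 + 0.43×(0−201) = 201 − 86.43 = 114.57 → 115
  G: 241 + 0.43×(0−241) = 241 − 103.63 = 137.37 → 137
  B: 248 − 106.64 = 141.36 → 141
rgb(115, 137, 141) = #73898D.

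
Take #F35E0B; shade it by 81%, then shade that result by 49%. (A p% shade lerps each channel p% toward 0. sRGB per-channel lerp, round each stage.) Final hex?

#F35E0B is rgb(243, 94, 11).
Per channel, c → c + 0.81(0 − c):
  R: 243 − 196.83 = 46.17 → 46
  G: 94 − 76.14 = 17.86 → 18
  B: 11 − 8.91 = 2.09 → 2
After the shade: rgb(46, 18, 2) = #2E1202.
Per channel, c → c + 0.49(0 − c):
  R: 46 − 22.54 = 23.46 → 23
  G: 18 + 0.49×(0−18) = 18 − 8.82 = 9.18 → 9
  B: 2 − 0.98 = 1.02 → 1
rgb(23, 9, 1) = #170901.

#170901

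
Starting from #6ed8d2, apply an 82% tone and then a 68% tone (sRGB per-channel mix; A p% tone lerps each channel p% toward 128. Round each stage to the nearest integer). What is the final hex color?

#6ed8d2 is rgb(110, 216, 210).
Per channel, c → c + 0.82(128 − c):
  R: 110 + 0.82×(128−110) = 110 + 14.76 = 124.76 → 125
  G: 216 + 0.82×(128−216) = 216 − 72.16 = 143.84 → 144
  B: 210 + 0.82×(128−210) = 210 − 67.24 = 142.76 → 143
After the tone: rgb(125, 144, 143) = #7d908f.
Lerp each channel 68% toward 128:
  R: 125 + 0.68×(128−125) = 125 + 2.04 = 127.04 → 127
  G: 144 − 10.88 = 133.12 → 133
  B: 143 + 0.68×(128−143) = 143 − 10.2 = 132.8 → 133
rgb(127, 133, 133) = #7f8585.

#7f8585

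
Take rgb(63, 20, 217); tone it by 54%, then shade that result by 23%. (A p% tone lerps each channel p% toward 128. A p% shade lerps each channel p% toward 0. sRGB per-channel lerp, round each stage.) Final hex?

Per channel, c → c + 0.54(128 − c):
  R: 63 + 0.54×(128−63) = 63 + 35.1 = 98.1 → 98
  G: 20 + 0.54×(128−20) = 20 + 58.32 = 78.32 → 78
  B: 217 − 48.06 = 168.94 → 169
After the tone: rgb(98, 78, 169) = #624EA9.
Per channel, c → c + 0.23(0 − c):
  R: 98 + 0.23×(0−98) = 98 − 22.54 = 75.46 → 75
  G: 78 − 17.94 = 60.06 → 60
  B: 169 − 38.87 = 130.13 → 130
rgb(75, 60, 130) = #4B3C82.

#4B3C82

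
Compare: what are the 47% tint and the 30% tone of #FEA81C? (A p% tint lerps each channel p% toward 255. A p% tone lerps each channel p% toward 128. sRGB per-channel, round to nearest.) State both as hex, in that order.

#FEA81C is rgb(254, 168, 28).
47% tint:
  R: 254 + 0.47×(255−254) = 254 + 0.47 = 254.47 → 254
  G: 168 + 40.89 = 208.89 → 209
  B: 28 + 0.47×(255−28) = 28 + 106.69 = 134.69 → 135
  → #FED187
30% tone:
  R: 254 − 37.8 = 216.2 → 216
  G: 168 + 0.3×(128−168) = 168 − 12 = 156 → 156
  B: 28 + 0.3×(128−28) = 28 + 30 = 58 → 58
  → #D89C3A

#FED187, #D89C3A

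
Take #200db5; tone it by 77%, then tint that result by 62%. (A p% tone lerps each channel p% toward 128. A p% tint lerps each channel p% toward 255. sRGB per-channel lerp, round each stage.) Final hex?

#200db5 is rgb(32, 13, 181).
Per channel, c → c + 0.77(128 − c):
  R: 32 + 73.92 = 105.92 → 106
  G: 13 + 0.77×(128−13) = 13 + 88.55 = 101.55 → 102
  B: 181 + 0.77×(128−181) = 181 − 40.81 = 140.19 → 140
After the tone: rgb(106, 102, 140) = #6a668c.
Per channel, c → c + 0.62(255 − c):
  R: 106 + 0.62×(255−106) = 106 + 92.38 = 198.38 → 198
  G: 102 + 0.62×(255−102) = 102 + 94.86 = 196.86 → 197
  B: 140 + 0.62×(255−140) = 140 + 71.3 = 211.3 → 211
rgb(198, 197, 211) = #c6c5d3.

#c6c5d3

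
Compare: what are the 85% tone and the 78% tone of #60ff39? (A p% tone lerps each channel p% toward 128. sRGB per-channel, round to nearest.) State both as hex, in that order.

#60ff39 is rgb(96, 255, 57).
85% tone:
  R: 96 + 0.85×(128−96) = 96 + 27.2 = 123.2 → 123
  G: 255 + 0.85×(128−255) = 255 − 107.95 = 147.05 → 147
  B: 57 + 0.85×(128−57) = 57 + 60.35 = 117.35 → 117
  → #7b9375
78% tone:
  R: 96 + 0.78×(128−96) = 96 + 24.96 = 120.96 → 121
  G: 255 − 99.06 = 155.94 → 156
  B: 57 + 0.78×(128−57) = 57 + 55.38 = 112.38 → 112
  → #799c70

#7b9375, #799c70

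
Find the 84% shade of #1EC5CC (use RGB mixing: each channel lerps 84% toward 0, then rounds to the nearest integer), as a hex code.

#052021

#1EC5CC is rgb(30, 197, 204).
An 84% shade moves each channel 84% toward 0:
  R: 30 + 0.84×(0−30) = 30 − 25.2 = 4.8 → 5
  G: 197 − 165.48 = 31.52 → 32
  B: 204 + 0.84×(0−204) = 204 − 171.36 = 32.64 → 33
rgb(5, 32, 33) = #052021.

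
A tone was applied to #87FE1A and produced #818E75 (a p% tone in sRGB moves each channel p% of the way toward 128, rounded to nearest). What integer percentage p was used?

#87FE1A is rgb(135, 254, 26); #818E75 is rgb(129, 142, 117).
On the G channel (widest range): 142 ≈ 254 + (p/100)(128 − 254), so p ≈ 100×(142 − 254)/(128 − 254) = -11200/-126 = 88.89.
p = 89 reproduces all three channels after rounding.

89%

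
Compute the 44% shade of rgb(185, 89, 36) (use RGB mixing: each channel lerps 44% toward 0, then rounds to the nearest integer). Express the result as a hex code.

#683214

Lerp each channel 44% toward 0:
  R: 185 + 0.44×(0−185) = 185 − 81.4 = 103.6 → 104
  G: 89 + 0.44×(0−89) = 89 − 39.16 = 49.84 → 50
  B: 36 + 0.44×(0−36) = 36 − 15.84 = 20.16 → 20
rgb(104, 50, 20) = #683214.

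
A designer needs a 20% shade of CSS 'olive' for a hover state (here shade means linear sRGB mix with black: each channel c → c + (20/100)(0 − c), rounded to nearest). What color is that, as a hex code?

CSS olive is rgb(128, 128, 0).
A 20% shade moves each channel 20% toward 0:
  R: 128 + 0.2×(0−128) = 128 − 25.6 = 102.4 → 102
  G: 128 + 0.2×(0−128) = 128 − 25.6 = 102.4 → 102
  B: 0 + 0.2×(0−0) = 0 + 0 = 0 → 0
rgb(102, 102, 0) = #666600.

#666600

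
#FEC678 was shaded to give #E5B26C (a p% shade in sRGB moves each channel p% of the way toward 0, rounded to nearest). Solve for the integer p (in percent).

10%

#FEC678 is rgb(254, 198, 120); #E5B26C is rgb(229, 178, 108).
On the R channel (widest range): 229 ≈ 254 + (p/100)(0 − 254), so p ≈ 100×(229 − 254)/(0 − 254) = -2500/-254 = 9.84.
p = 10 reproduces all three channels after rounding.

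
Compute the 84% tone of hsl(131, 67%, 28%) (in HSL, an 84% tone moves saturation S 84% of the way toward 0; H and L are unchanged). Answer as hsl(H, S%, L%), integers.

S moves 84% from 67 toward 0: 67 − 56.28 = 10.72 → 11.
H and L are unchanged.

hsl(131, 11%, 28%)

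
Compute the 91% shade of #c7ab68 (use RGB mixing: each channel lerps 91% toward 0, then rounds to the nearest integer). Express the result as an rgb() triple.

#c7ab68 is rgb(199, 171, 104).
Per channel, c → c + 0.91(0 − c):
  R: 199 − 181.09 = 17.91 → 18
  G: 171 + 0.91×(0−171) = 171 − 155.61 = 15.39 → 15
  B: 104 + 0.91×(0−104) = 104 − 94.64 = 9.36 → 9

rgb(18, 15, 9)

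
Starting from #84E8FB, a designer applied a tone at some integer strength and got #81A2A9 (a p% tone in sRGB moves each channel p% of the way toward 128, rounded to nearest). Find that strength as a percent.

67%

#84E8FB is rgb(132, 232, 251); #81A2A9 is rgb(129, 162, 169).
On the B channel (widest range): 169 ≈ 251 + (p/100)(128 − 251), so p ≈ 100×(169 − 251)/(128 − 251) = -8200/-123 = 66.67.
p = 67 reproduces all three channels after rounding.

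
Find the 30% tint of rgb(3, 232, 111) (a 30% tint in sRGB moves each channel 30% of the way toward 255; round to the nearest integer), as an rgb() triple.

rgb(79, 239, 154)

A 30% tint moves each channel 30% toward 255:
  R: 3 + 75.6 = 78.6 → 79
  G: 232 + 0.3×(255−232) = 232 + 6.9 = 238.9 → 239
  B: 111 + 0.3×(255−111) = 111 + 43.2 = 154.2 → 154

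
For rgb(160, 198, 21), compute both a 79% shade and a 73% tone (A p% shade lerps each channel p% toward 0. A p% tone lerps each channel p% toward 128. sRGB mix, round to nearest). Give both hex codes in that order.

79% shade:
  R: 160 − 126.4 = 33.6 → 34
  G: 198 − 156.42 = 41.58 → 42
  B: 21 + 0.79×(0−21) = 21 − 16.59 = 4.41 → 4
  → #222a04
73% tone:
  R: 160 − 23.36 = 136.64 → 137
  G: 198 + 0.73×(128−198) = 198 − 51.1 = 146.9 → 147
  B: 21 + 0.73×(128−21) = 21 + 78.11 = 99.11 → 99
  → #899363

#222a04, #899363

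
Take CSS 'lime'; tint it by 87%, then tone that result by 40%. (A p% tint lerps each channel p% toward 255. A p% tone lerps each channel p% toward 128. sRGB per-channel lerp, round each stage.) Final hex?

#b8ccb8

CSS lime is rgb(0, 255, 0).
Lerp each channel 87% toward 255:
  R: 0 + 0.87×(255−0) = 0 + 221.85 = 221.85 → 222
  G: 255 + 0.87×(255−255) = 255 + 0 = 255 → 255
  B: 0 + 0.87×(255−0) = 0 + 221.85 = 221.85 → 222
After the tint: rgb(222, 255, 222) = #deffde.
A 40% tone moves each channel 40% toward 128:
  R: 222 − 37.6 = 184.4 → 184
  G: 255 − 50.8 = 204.2 → 204
  B: 222 − 37.6 = 184.4 → 184
rgb(184, 204, 184) = #b8ccb8.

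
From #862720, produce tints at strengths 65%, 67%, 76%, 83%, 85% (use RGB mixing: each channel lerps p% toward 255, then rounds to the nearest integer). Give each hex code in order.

#D5B3B1, #D7B8B5, #E2CBC9, #EADAD9, #EDDFDE

#862720 is rgb(134, 39, 32).
65%: (134 + 78.65 = 212.65→213, 39 + 140.4 = 179.4→179, 32 + 144.95 = 176.95→177) → #D5B3B1
67%: (134 + 81.07 = 215.07→215, 39 + 144.72 = 183.72→184, 32 + 149.41 = 181.41→181) → #D7B8B5
76%: (134 + 91.96 = 225.96→226, 39 + 164.16 = 203.16→203, 32 + 169.48 = 201.48→201) → #E2CBC9
83%: (134 + 100.43 = 234.43→234, 39 + 179.28 = 218.28→218, 32 + 185.09 = 217.09→217) → #EADAD9
85%: (134 + 102.85 = 236.85→237, 39 + 183.6 = 222.6→223, 32 + 189.55 = 221.55→222) → #EDDFDE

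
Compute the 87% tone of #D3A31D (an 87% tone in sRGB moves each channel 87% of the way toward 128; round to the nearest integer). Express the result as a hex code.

#8B8573

#D3A31D is rgb(211, 163, 29).
An 87% tone moves each channel 87% toward 128:
  R: 211 + 0.87×(128−211) = 211 − 72.21 = 138.79 → 139
  G: 163 − 30.45 = 132.55 → 133
  B: 29 + 0.87×(128−29) = 29 + 86.13 = 115.13 → 115
rgb(139, 133, 115) = #8B8573.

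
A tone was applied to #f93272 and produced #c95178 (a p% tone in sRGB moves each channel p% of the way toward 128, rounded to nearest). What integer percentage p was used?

#f93272 is rgb(249, 50, 114); #c95178 is rgb(201, 81, 120).
On the R channel (widest range): 201 ≈ 249 + (p/100)(128 − 249), so p ≈ 100×(201 − 249)/(128 − 249) = -4800/-121 = 39.67.
p = 40 reproduces all three channels after rounding.

40%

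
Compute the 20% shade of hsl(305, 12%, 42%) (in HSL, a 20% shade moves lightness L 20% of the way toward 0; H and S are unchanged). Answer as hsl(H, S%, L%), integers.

hsl(305, 12%, 34%)

L moves 20% from 42 toward 0: 42 − 8.4 = 33.6 → 34.
H and S are unchanged.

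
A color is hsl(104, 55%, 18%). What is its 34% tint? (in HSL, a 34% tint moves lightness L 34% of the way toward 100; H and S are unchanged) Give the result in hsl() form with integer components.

L moves 34% from 18 toward 100: 18 + 27.88 = 45.88 → 46.
H and S are unchanged.

hsl(104, 55%, 46%)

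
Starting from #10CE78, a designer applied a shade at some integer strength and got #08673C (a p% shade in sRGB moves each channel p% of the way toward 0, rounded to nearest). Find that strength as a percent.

50%

#10CE78 is rgb(16, 206, 120); #08673C is rgb(8, 103, 60).
On the G channel (widest range): 103 ≈ 206 + (p/100)(0 − 206), so p ≈ 100×(103 − 206)/(0 − 206) = -10300/-206 = 50.00.
p = 50 reproduces all three channels after rounding.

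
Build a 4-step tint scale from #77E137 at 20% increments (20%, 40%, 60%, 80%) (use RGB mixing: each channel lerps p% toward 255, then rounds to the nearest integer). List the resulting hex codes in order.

#77E137 is rgb(119, 225, 55).
20%: (119 + 27.2 = 146.2→146, 225 + 6 = 231→231, 55 + 40 = 95→95) → #92E75F
40%: (119 + 54.4 = 173.4→173, 225 + 12 = 237→237, 55 + 80 = 135→135) → #ADED87
60%: (119 + 81.6 = 200.6→201, 225 + 18 = 243→243, 55 + 120 = 175→175) → #C9F3AF
80%: (119 + 108.8 = 227.8→228, 225 + 24 = 249→249, 55 + 160 = 215→215) → #E4F9D7

#92E75F, #ADED87, #C9F3AF, #E4F9D7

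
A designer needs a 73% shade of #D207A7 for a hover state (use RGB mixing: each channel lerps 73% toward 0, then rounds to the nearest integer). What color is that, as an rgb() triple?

rgb(57, 2, 45)

#D207A7 is rgb(210, 7, 167).
Per channel, c → c + 0.73(0 − c):
  R: 210 + 0.73×(0−210) = 210 − 153.3 = 56.7 → 57
  G: 7 + 0.73×(0−7) = 7 − 5.11 = 1.89 → 2
  B: 167 + 0.73×(0−167) = 167 − 121.91 = 45.09 → 45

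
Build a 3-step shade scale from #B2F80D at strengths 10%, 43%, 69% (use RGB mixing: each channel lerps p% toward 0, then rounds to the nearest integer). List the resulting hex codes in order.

#B2F80D is rgb(178, 248, 13).
10%: (178 − 17.8 = 160.2→160, 248 − 24.8 = 223.2→223, 13 − 1.3 = 11.7→12) → #A0DF0C
43%: (178 − 76.54 = 101.46→101, 248 − 106.64 = 141.36→141, 13 − 5.59 = 7.41→7) → #658D07
69%: (178 − 122.82 = 55.18→55, 248 − 171.12 = 76.88→77, 13 − 8.97 = 4.03→4) → #374D04

#A0DF0C, #658D07, #374D04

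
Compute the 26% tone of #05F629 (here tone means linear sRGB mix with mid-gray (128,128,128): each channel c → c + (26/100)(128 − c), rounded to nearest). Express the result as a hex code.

#05F629 is rgb(5, 246, 41).
A 26% tone moves each channel 26% toward 128:
  R: 5 + 0.26×(128−5) = 5 + 31.98 = 36.98 → 37
  G: 246 + 0.26×(128−246) = 246 − 30.68 = 215.32 → 215
  B: 41 + 22.62 = 63.62 → 64
rgb(37, 215, 64) = #25D740.

#25D740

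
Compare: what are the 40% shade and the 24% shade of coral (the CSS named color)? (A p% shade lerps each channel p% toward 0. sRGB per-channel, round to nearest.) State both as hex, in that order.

CSS coral is rgb(255, 127, 80).
40% shade:
  R: 255 − 102 = 153 → 153
  G: 127 + 0.4×(0−127) = 127 − 50.8 = 76.2 → 76
  B: 80 − 32 = 48 → 48
  → #994C30
24% shade:
  R: 255 − 61.2 = 193.8 → 194
  G: 127 − 30.48 = 96.52 → 97
  B: 80 − 19.2 = 60.8 → 61
  → #C2613D

#994C30, #C2613D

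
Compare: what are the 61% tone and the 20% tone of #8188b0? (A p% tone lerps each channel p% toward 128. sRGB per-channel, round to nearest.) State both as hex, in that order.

#808393, #8186a6

#8188b0 is rgb(129, 136, 176).
61% tone:
  R: 129 + 0.61×(128−129) = 129 − 0.61 = 128.39 → 128
  G: 136 + 0.61×(128−136) = 136 − 4.88 = 131.12 → 131
  B: 176 + 0.61×(128−176) = 176 − 29.28 = 146.72 → 147
  → #808393
20% tone:
  R: 129 + 0.2×(128−129) = 129 − 0.2 = 128.8 → 129
  G: 136 + 0.2×(128−136) = 136 − 1.6 = 134.4 → 134
  B: 176 − 9.6 = 166.4 → 166
  → #8186a6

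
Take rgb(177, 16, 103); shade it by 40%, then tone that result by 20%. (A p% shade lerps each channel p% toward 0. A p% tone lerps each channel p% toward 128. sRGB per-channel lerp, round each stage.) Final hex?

Lerp each channel 40% toward 0:
  R: 177 + 0.4×(0−177) = 177 − 70.8 = 106.2 → 106
  G: 16 + 0.4×(0−16) = 16 − 6.4 = 9.6 → 10
  B: 103 − 41.2 = 61.8 → 62
After the shade: rgb(106, 10, 62) = #6a0a3e.
Per channel, c → c + 0.2(128 − c):
  R: 106 + 0.2×(128−106) = 106 + 4.4 = 110.4 → 110
  G: 10 + 23.6 = 33.6 → 34
  B: 62 + 13.2 = 75.2 → 75
rgb(110, 34, 75) = #6e224b.

#6e224b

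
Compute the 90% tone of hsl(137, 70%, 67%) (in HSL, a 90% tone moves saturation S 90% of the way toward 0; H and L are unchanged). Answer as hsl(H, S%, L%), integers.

hsl(137, 7%, 67%)

S moves 90% from 70 toward 0: 70 − 63 = 7 → 7.
H and L are unchanged.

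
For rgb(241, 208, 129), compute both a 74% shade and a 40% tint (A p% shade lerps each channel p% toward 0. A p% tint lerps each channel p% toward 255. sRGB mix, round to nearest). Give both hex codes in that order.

74% shade:
  R: 241 + 0.74×(0−241) = 241 − 178.34 = 62.66 → 63
  G: 208 − 153.92 = 54.08 → 54
  B: 129 + 0.74×(0−129) = 129 − 95.46 = 33.54 → 34
  → #3f3622
40% tint:
  R: 241 + 0.4×(255−241) = 241 + 5.6 = 246.6 → 247
  G: 208 + 0.4×(255−208) = 208 + 18.8 = 226.8 → 227
  B: 129 + 0.4×(255−129) = 129 + 50.4 = 179.4 → 179
  → #f7e3b3

#3f3622, #f7e3b3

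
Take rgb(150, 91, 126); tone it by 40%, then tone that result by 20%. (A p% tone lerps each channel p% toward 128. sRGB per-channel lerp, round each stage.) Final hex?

Per channel, c → c + 0.4(128 − c):
  R: 150 + 0.4×(128−150) = 150 − 8.8 = 141.2 → 141
  G: 91 + 0.4×(128−91) = 91 + 14.8 = 105.8 → 106
  B: 126 + 0.8 = 126.8 → 127
After the tone: rgb(141, 106, 127) = #8D6A7F.
Lerp each channel 20% toward 128:
  R: 141 + 0.2×(128−141) = 141 − 2.6 = 138.4 → 138
  G: 106 + 0.2×(128−106) = 106 + 4.4 = 110.4 → 110
  B: 127 + 0.2×(128−127) = 127 + 0.2 = 127.2 → 127
rgb(138, 110, 127) = #8A6E7F.

#8A6E7F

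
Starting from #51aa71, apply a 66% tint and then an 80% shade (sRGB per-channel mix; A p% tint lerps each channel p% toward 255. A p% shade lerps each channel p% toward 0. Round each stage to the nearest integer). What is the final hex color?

#272d29

#51aa71 is rgb(81, 170, 113).
Lerp each channel 66% toward 255:
  R: 81 + 0.66×(255−81) = 81 + 114.84 = 195.84 → 196
  G: 170 + 0.66×(255−170) = 170 + 56.1 = 226.1 → 226
  B: 113 + 0.66×(255−113) = 113 + 93.72 = 206.72 → 207
After the tint: rgb(196, 226, 207) = #c4e2cf.
An 80% shade moves each channel 80% toward 0:
  R: 196 + 0.8×(0−196) = 196 − 156.8 = 39.2 → 39
  G: 226 + 0.8×(0−226) = 226 − 180.8 = 45.2 → 45
  B: 207 − 165.6 = 41.4 → 41
rgb(39, 45, 41) = #272d29.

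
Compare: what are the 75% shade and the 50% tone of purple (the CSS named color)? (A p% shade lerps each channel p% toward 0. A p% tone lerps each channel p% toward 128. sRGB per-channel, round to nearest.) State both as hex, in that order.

#200020, #804080

CSS purple is rgb(128, 0, 128).
75% shade:
  R: 128 + 0.75×(0−128) = 128 − 96 = 32 → 32
  G: 0 + 0 = 0 → 0
  B: 128 + 0.75×(0−128) = 128 − 96 = 32 → 32
  → #200020
50% tone:
  R: 128 + 0 = 128 → 128
  G: 0 + 64 = 64 → 64
  B: 128 + 0.5×(128−128) = 128 + 0 = 128 → 128
  → #804080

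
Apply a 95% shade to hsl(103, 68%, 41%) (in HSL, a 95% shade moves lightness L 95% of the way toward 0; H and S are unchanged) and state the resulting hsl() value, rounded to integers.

L moves 95% from 41 toward 0: 41 − 38.95 = 2.05 → 2.
H and S are unchanged.

hsl(103, 68%, 2%)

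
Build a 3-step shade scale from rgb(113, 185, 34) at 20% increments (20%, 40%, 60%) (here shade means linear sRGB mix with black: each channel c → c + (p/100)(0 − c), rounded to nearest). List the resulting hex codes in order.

20%: (113 − 22.6 = 90.4→90, 185 − 37 = 148→148, 34 − 6.8 = 27.2→27) → #5A941B
40%: (113 − 45.2 = 67.8→68, 185 − 74 = 111→111, 34 − 13.6 = 20.4→20) → #446F14
60%: (113 − 67.8 = 45.2→45, 185 − 111 = 74→74, 34 − 20.4 = 13.6→14) → #2D4A0E

#5A941B, #446F14, #2D4A0E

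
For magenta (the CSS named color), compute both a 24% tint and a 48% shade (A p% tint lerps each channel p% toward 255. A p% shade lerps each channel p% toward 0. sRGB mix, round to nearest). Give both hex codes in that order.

CSS magenta is rgb(255, 0, 255).
24% tint:
  R: 255 + 0 = 255 → 255
  G: 0 + 61.2 = 61.2 → 61
  B: 255 + 0 = 255 → 255
  → #ff3dff
48% shade:
  R: 255 − 122.4 = 132.6 → 133
  G: 0 + 0 = 0 → 0
  B: 255 + 0.48×(0−255) = 255 − 122.4 = 132.6 → 133
  → #850085

#ff3dff, #850085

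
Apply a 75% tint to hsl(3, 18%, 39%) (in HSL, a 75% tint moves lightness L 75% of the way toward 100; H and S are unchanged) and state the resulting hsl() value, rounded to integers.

hsl(3, 18%, 85%)

L moves 75% from 39 toward 100: 39 + 45.75 = 84.75 → 85.
H and S are unchanged.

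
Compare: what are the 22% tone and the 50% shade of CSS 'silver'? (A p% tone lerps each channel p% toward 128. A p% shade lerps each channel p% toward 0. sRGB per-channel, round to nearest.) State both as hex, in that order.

#b2b2b2, #606060

CSS silver is rgb(192, 192, 192).
22% tone:
  R: 192 + 0.22×(128−192) = 192 − 14.08 = 177.92 → 178
  G: 192 + 0.22×(128−192) = 192 − 14.08 = 177.92 → 178
  B: 192 + 0.22×(128−192) = 192 − 14.08 = 177.92 → 178
  → #b2b2b2
50% shade:
  R: 192 + 0.5×(0−192) = 192 − 96 = 96 → 96
  G: 192 + 0.5×(0−192) = 192 − 96 = 96 → 96
  B: 192 + 0.5×(0−192) = 192 − 96 = 96 → 96
  → #606060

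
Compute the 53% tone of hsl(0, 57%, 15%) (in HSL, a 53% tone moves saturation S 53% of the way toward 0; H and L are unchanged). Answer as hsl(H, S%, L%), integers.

S moves 53% from 57 toward 0: 57 − 30.21 = 26.79 → 27.
H and L are unchanged.

hsl(0, 27%, 15%)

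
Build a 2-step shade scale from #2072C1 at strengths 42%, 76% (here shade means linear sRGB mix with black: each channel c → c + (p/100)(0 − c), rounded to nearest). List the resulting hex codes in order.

#134270, #081B2E

#2072C1 is rgb(32, 114, 193).
42%: (32 − 13.44 = 18.56→19, 114 − 47.88 = 66.12→66, 193 − 81.06 = 111.94→112) → #134270
76%: (32 − 24.32 = 7.68→8, 114 − 86.64 = 27.36→27, 193 − 146.68 = 46.32→46) → #081B2E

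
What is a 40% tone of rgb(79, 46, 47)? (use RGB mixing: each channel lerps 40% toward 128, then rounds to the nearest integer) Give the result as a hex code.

#634F4F

Lerp each channel 40% toward 128:
  R: 79 + 0.4×(128−79) = 79 + 19.6 = 98.6 → 99
  G: 46 + 0.4×(128−46) = 46 + 32.8 = 78.8 → 79
  B: 47 + 32.4 = 79.4 → 79
rgb(99, 79, 79) = #634F4F.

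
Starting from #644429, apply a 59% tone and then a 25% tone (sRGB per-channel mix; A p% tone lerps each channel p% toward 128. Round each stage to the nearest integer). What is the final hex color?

#644429 is rgb(100, 68, 41).
Lerp each channel 59% toward 128:
  R: 100 + 0.59×(128−100) = 100 + 16.52 = 116.52 → 117
  G: 68 + 35.4 = 103.4 → 103
  B: 41 + 0.59×(128−41) = 41 + 51.33 = 92.33 → 92
After the tone: rgb(117, 103, 92) = #75675c.
Lerp each channel 25% toward 128:
  R: 117 + 0.25×(128−117) = 117 + 2.75 = 119.75 → 120
  G: 103 + 0.25×(128−103) = 103 + 6.25 = 109.25 → 109
  B: 92 + 9 = 101 → 101
rgb(120, 109, 101) = #786d65.

#786d65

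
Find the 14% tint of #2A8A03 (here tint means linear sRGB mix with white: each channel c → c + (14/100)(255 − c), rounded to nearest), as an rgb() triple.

#2A8A03 is rgb(42, 138, 3).
Per channel, c → c + 0.14(255 − c):
  R: 42 + 0.14×(255−42) = 42 + 29.82 = 71.82 → 72
  G: 138 + 0.14×(255−138) = 138 + 16.38 = 154.38 → 154
  B: 3 + 0.14×(255−3) = 3 + 35.28 = 38.28 → 38

rgb(72, 154, 38)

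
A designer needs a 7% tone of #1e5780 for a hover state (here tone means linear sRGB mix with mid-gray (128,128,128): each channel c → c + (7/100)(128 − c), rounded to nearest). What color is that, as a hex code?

#255a80

#1e5780 is rgb(30, 87, 128).
Lerp each channel 7% toward 128:
  R: 30 + 0.07×(128−30) = 30 + 6.86 = 36.86 → 37
  G: 87 + 0.07×(128−87) = 87 + 2.87 = 89.87 → 90
  B: 128 + 0.07×(128−128) = 128 + 0 = 128 → 128
rgb(37, 90, 128) = #255a80.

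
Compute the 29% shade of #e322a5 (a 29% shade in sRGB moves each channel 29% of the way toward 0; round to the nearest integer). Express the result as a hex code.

#a11875

#e322a5 is rgb(227, 34, 165).
Lerp each channel 29% toward 0:
  R: 227 + 0.29×(0−227) = 227 − 65.83 = 161.17 → 161
  G: 34 + 0.29×(0−34) = 34 − 9.86 = 24.14 → 24
  B: 165 − 47.85 = 117.15 → 117
rgb(161, 24, 117) = #a11875.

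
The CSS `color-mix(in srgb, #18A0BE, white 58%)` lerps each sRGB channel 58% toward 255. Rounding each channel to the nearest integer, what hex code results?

#18A0BE is rgb(24, 160, 190).
Per channel, c → c + 0.58(255 − c):
  R: 24 + 0.58×(255−24) = 24 + 133.98 = 157.98 → 158
  G: 160 + 0.58×(255−160) = 160 + 55.1 = 215.1 → 215
  B: 190 + 0.58×(255−190) = 190 + 37.7 = 227.7 → 228
rgb(158, 215, 228) = #9ED7E4.

#9ED7E4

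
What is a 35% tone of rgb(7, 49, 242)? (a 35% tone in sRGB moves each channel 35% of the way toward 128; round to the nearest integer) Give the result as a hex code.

#314DCA

Per channel, c → c + 0.35(128 − c):
  R: 7 + 42.35 = 49.35 → 49
  G: 49 + 27.65 = 76.65 → 77
  B: 242 + 0.35×(128−242) = 242 − 39.9 = 202.1 → 202
rgb(49, 77, 202) = #314DCA.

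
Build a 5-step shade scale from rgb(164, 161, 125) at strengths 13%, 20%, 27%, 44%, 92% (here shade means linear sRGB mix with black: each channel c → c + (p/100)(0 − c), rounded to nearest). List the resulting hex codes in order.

13%: (164 − 21.32 = 142.68→143, 161 − 20.93 = 140.07→140, 125 − 16.25 = 108.75→109) → #8F8C6D
20%: (164 − 32.8 = 131.2→131, 161 − 32.2 = 128.8→129, 125 − 25 = 100→100) → #838164
27%: (164 − 44.28 = 119.72→120, 161 − 43.47 = 117.53→118, 125 − 33.75 = 91.25→91) → #78765B
44%: (164 − 72.16 = 91.84→92, 161 − 70.84 = 90.16→90, 125 − 55 = 70→70) → #5C5A46
92%: (164 − 150.88 = 13.12→13, 161 − 148.12 = 12.88→13, 125 − 115 = 10→10) → #0D0D0A

#8F8C6D, #838164, #78765B, #5C5A46, #0D0D0A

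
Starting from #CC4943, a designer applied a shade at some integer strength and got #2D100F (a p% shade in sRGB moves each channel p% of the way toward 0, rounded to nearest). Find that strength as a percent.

#CC4943 is rgb(204, 73, 67); #2D100F is rgb(45, 16, 15).
On the R channel (widest range): 45 ≈ 204 + (p/100)(0 − 204), so p ≈ 100×(45 − 204)/(0 − 204) = -15900/-204 = 77.94.
p = 78 reproduces all three channels after rounding.

78%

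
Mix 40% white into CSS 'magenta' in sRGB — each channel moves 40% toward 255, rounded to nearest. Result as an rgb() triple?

CSS magenta is rgb(255, 0, 255).
Per channel, c → c + 0.4(255 − c):
  R: 255 + 0 = 255 → 255
  G: 0 + 0.4×(255−0) = 0 + 102 = 102 → 102
  B: 255 + 0 = 255 → 255

rgb(255, 102, 255)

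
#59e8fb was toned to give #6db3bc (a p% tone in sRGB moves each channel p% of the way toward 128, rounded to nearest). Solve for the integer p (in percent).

51%

#59e8fb is rgb(89, 232, 251); #6db3bc is rgb(109, 179, 188).
On the B channel (widest range): 188 ≈ 251 + (p/100)(128 − 251), so p ≈ 100×(188 − 251)/(128 − 251) = -6300/-123 = 51.22.
p = 51 reproduces all three channels after rounding.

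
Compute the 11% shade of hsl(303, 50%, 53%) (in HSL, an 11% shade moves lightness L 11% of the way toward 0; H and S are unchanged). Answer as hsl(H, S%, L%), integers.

hsl(303, 50%, 47%)

L moves 11% from 53 toward 0: 53 − 5.83 = 47.17 → 47.
H and S are unchanged.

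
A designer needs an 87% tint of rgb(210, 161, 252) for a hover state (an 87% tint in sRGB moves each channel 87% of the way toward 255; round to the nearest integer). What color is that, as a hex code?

#f9f3ff

An 87% tint moves each channel 87% toward 255:
  R: 210 + 39.15 = 249.15 → 249
  G: 161 + 0.87×(255−161) = 161 + 81.78 = 242.78 → 243
  B: 252 + 0.87×(255−252) = 252 + 2.61 = 254.61 → 255
rgb(249, 243, 255) = #f9f3ff.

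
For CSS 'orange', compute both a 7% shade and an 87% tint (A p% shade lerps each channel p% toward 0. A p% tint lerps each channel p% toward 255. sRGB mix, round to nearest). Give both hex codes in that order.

#ED9900, #FFF3DE

CSS orange is rgb(255, 165, 0).
7% shade:
  R: 255 − 17.85 = 237.15 → 237
  G: 165 + 0.07×(0−165) = 165 − 11.55 = 153.45 → 153
  B: 0 + 0.07×(0−0) = 0 + 0 = 0 → 0
  → #ED9900
87% tint:
  R: 255 + 0 = 255 → 255
  G: 165 + 0.87×(255−165) = 165 + 78.3 = 243.3 → 243
  B: 0 + 0.87×(255−0) = 0 + 221.85 = 221.85 → 222
  → #FFF3DE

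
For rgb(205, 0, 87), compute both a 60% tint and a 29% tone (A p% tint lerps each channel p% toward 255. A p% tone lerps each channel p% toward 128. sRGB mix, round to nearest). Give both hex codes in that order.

60% tint:
  R: 205 + 0.6×(255−205) = 205 + 30 = 235 → 235
  G: 0 + 0.6×(255−0) = 0 + 153 = 153 → 153
  B: 87 + 100.8 = 187.8 → 188
  → #EB99BC
29% tone:
  R: 205 − 22.33 = 182.67 → 183
  G: 0 + 37.12 = 37.12 → 37
  B: 87 + 0.29×(128−87) = 87 + 11.89 = 98.89 → 99
  → #B72563

#EB99BC, #B72563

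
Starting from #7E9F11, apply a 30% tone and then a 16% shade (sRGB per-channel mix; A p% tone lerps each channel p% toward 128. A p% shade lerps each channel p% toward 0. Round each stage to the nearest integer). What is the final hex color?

#7E9F11 is rgb(126, 159, 17).
Lerp each channel 30% toward 128:
  R: 126 + 0.3×(128−126) = 126 + 0.6 = 126.6 → 127
  G: 159 + 0.3×(128−159) = 159 − 9.3 = 149.7 → 150
  B: 17 + 0.3×(128−17) = 17 + 33.3 = 50.3 → 50
After the tone: rgb(127, 150, 50) = #7F9632.
Lerp each channel 16% toward 0:
  R: 127 − 20.32 = 106.68 → 107
  G: 150 − 24 = 126 → 126
  B: 50 − 8 = 42 → 42
rgb(107, 126, 42) = #6B7E2A.

#6B7E2A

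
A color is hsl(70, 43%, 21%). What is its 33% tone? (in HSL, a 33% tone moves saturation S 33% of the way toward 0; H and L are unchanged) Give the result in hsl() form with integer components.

S moves 33% from 43 toward 0: 43 − 14.19 = 28.81 → 29.
H and L are unchanged.

hsl(70, 29%, 21%)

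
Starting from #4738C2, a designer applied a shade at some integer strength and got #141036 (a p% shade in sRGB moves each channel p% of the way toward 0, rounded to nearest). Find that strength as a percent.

#4738C2 is rgb(71, 56, 194); #141036 is rgb(20, 16, 54).
On the B channel (widest range): 54 ≈ 194 + (p/100)(0 − 194), so p ≈ 100×(54 − 194)/(0 − 194) = -14000/-194 = 72.16.
p = 72 reproduces all three channels after rounding.

72%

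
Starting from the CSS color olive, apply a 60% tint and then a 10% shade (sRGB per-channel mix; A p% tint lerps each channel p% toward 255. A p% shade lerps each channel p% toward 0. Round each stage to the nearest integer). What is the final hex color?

CSS olive is rgb(128, 128, 0).
A 60% tint moves each channel 60% toward 255:
  R: 128 + 76.2 = 204.2 → 204
  G: 128 + 76.2 = 204.2 → 204
  B: 0 + 153 = 153 → 153
After the tint: rgb(204, 204, 153) = #cccc99.
A 10% shade moves each channel 10% toward 0:
  R: 204 + 0.1×(0−204) = 204 − 20.4 = 183.6 → 184
  G: 204 + 0.1×(0−204) = 204 − 20.4 = 183.6 → 184
  B: 153 + 0.1×(0−153) = 153 − 15.3 = 137.7 → 138
rgb(184, 184, 138) = #b8b88a.

#b8b88a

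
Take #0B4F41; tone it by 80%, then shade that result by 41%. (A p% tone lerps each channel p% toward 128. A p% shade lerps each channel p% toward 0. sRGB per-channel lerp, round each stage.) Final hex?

#0B4F41 is rgb(11, 79, 65).
Lerp each channel 80% toward 128:
  R: 11 + 93.6 = 104.6 → 105
  G: 79 + 0.8×(128−79) = 79 + 39.2 = 118.2 → 118
  B: 65 + 0.8×(128−65) = 65 + 50.4 = 115.4 → 115
After the tone: rgb(105, 118, 115) = #697673.
Lerp each channel 41% toward 0:
  R: 105 + 0.41×(0−105) = 105 − 43.05 = 61.95 → 62
  G: 118 + 0.41×(0−118) = 118 − 48.38 = 69.62 → 70
  B: 115 − 47.15 = 67.85 → 68
rgb(62, 70, 68) = #3E4644.

#3E4644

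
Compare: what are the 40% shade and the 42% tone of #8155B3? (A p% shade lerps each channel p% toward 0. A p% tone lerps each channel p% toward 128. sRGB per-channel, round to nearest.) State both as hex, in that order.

#8155B3 is rgb(129, 85, 179).
40% shade:
  R: 129 − 51.6 = 77.4 → 77
  G: 85 + 0.4×(0−85) = 85 − 34 = 51 → 51
  B: 179 − 71.6 = 107.4 → 107
  → #4D336B
42% tone:
  R: 129 − 0.42 = 128.58 → 129
  G: 85 + 0.42×(128−85) = 85 + 18.06 = 103.06 → 103
  B: 179 + 0.42×(128−179) = 179 − 21.42 = 157.58 → 158
  → #81679E

#4D336B, #81679E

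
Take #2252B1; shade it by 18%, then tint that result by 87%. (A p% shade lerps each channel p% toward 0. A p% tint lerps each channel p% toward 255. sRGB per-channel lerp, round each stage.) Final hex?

#2252B1 is rgb(34, 82, 177).
Lerp each channel 18% toward 0:
  R: 34 − 6.12 = 27.88 → 28
  G: 82 + 0.18×(0−82) = 82 − 14.76 = 67.24 → 67
  B: 177 + 0.18×(0−177) = 177 − 31.86 = 145.14 → 145
After the shade: rgb(28, 67, 145) = #1C4391.
Per channel, c → c + 0.87(255 − c):
  R: 28 + 0.87×(255−28) = 28 + 197.49 = 225.49 → 225
  G: 67 + 0.87×(255−67) = 67 + 163.56 = 230.56 → 231
  B: 145 + 0.87×(255−145) = 145 + 95.7 = 240.7 → 241
rgb(225, 231, 241) = #E1E7F1.

#E1E7F1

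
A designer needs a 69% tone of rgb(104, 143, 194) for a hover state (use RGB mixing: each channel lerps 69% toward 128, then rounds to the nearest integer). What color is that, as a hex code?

#798594

Lerp each channel 69% toward 128:
  R: 104 + 16.56 = 120.56 → 121
  G: 143 − 10.35 = 132.65 → 133
  B: 194 + 0.69×(128−194) = 194 − 45.54 = 148.46 → 148
rgb(121, 133, 148) = #798594.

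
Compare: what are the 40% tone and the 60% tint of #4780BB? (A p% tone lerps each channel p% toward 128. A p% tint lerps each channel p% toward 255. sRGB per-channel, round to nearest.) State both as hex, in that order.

#4780BB is rgb(71, 128, 187).
40% tone:
  R: 71 + 0.4×(128−71) = 71 + 22.8 = 93.8 → 94
  G: 128 + 0.4×(128−128) = 128 + 0 = 128 → 128
  B: 187 + 0.4×(128−187) = 187 − 23.6 = 163.4 → 163
  → #5E80A3
60% tint:
  R: 71 + 0.6×(255−71) = 71 + 110.4 = 181.4 → 181
  G: 128 + 0.6×(255−128) = 128 + 76.2 = 204.2 → 204
  B: 187 + 0.6×(255−187) = 187 + 40.8 = 227.8 → 228
  → #B5CCE4

#5E80A3, #B5CCE4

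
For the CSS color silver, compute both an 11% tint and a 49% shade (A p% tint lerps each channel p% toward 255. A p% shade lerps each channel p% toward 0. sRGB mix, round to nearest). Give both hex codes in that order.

CSS silver is rgb(192, 192, 192).
11% tint:
  R: 192 + 6.93 = 198.93 → 199
  G: 192 + 6.93 = 198.93 → 199
  B: 192 + 6.93 = 198.93 → 199
  → #c7c7c7
49% shade:
  R: 192 − 94.08 = 97.92 → 98
  G: 192 + 0.49×(0−192) = 192 − 94.08 = 97.92 → 98
  B: 192 + 0.49×(0−192) = 192 − 94.08 = 97.92 → 98
  → #626262

#c7c7c7, #626262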